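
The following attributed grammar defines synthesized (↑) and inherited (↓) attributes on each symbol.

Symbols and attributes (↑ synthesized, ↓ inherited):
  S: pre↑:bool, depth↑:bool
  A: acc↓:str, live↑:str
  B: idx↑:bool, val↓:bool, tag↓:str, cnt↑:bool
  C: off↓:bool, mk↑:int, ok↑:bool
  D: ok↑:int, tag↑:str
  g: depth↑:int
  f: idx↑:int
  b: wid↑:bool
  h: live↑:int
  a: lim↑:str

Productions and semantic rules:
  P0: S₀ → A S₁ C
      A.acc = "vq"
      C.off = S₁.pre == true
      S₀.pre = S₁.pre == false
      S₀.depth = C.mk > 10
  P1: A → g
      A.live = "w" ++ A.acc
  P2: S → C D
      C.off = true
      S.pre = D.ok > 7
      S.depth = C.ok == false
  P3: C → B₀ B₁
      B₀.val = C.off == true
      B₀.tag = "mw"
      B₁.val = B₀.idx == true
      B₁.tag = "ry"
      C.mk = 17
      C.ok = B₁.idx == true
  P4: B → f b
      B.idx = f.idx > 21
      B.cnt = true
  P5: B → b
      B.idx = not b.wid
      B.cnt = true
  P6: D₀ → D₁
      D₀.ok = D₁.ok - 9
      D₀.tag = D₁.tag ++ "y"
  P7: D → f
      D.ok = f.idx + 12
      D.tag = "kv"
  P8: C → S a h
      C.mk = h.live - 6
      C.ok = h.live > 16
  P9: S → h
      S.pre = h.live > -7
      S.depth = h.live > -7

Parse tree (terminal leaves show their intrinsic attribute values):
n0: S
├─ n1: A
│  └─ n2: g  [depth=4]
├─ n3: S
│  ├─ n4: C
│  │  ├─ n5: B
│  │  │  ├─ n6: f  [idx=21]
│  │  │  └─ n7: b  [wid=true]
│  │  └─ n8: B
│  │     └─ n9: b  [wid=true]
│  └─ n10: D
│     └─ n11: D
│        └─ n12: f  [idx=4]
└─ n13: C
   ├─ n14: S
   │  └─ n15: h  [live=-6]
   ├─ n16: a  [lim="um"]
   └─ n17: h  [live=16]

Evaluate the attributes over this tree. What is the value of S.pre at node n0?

true

1. n1.acc = "vq"  ["vq"]
2. n2.depth = 4  [terminal]
3. n1.live = "wvq"  ["w" ++ A.acc]
4. n4.off = true  [true]
5. n5.val = true  [C.off == true]
6. n5.tag = "mw"  ["mw"]
7. n6.idx = 21  [terminal]
8. n7.wid = true  [terminal]
9. n5.idx = false  [f.idx > 21]
10. n5.cnt = true  [true]
11. n8.val = false  [B₀.idx == true]
12. n8.tag = "ry"  ["ry"]
13. n9.wid = true  [terminal]
14. n8.idx = false  [not b.wid]
15. n8.cnt = true  [true]
16. n4.mk = 17  [17]
17. n4.ok = false  [B₁.idx == true]
18. n12.idx = 4  [terminal]
19. n11.ok = 16  [f.idx + 12]
20. n11.tag = "kv"  ["kv"]
21. n10.ok = 7  [D₁.ok - 9]
22. n10.tag = "kvy"  [D₁.tag ++ "y"]
23. n3.pre = false  [D.ok > 7]
24. n3.depth = true  [C.ok == false]
25. n13.off = false  [S₁.pre == true]
26. n15.live = -6  [terminal]
27. n14.pre = true  [h.live > -7]
28. n14.depth = true  [h.live > -7]
29. n16.lim = "um"  [terminal]
30. n17.live = 16  [terminal]
31. n13.mk = 10  [h.live - 6]
32. n13.ok = false  [h.live > 16]
33. n0.pre = true  [S₁.pre == false]
34. n0.depth = false  [C.mk > 10]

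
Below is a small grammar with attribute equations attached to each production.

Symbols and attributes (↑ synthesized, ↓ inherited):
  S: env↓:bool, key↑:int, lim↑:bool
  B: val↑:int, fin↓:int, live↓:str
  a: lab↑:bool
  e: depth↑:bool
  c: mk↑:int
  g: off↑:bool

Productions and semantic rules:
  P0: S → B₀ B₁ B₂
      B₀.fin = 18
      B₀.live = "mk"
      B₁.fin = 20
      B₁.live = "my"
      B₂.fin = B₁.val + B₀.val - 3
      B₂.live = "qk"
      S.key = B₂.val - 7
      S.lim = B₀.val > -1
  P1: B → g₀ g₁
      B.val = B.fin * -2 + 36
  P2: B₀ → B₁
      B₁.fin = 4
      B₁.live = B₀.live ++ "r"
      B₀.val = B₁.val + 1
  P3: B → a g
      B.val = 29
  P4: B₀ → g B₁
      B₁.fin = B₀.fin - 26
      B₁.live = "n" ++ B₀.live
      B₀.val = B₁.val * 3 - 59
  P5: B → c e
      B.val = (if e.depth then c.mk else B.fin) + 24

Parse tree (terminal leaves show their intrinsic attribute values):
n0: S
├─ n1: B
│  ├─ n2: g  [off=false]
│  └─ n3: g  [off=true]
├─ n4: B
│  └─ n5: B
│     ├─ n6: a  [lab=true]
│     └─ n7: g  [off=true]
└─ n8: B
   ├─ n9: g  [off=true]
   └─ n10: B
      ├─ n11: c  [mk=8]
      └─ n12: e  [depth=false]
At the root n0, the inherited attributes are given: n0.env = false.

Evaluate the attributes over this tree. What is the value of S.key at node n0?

9

1. n0.env = false  [given at root]
2. n1.fin = 18  [18]
3. n1.live = "mk"  ["mk"]
4. n2.off = false  [terminal]
5. n3.off = true  [terminal]
6. n1.val = 0  [B.fin * -2 + 36]
7. n4.fin = 20  [20]
8. n4.live = "my"  ["my"]
9. n5.fin = 4  [4]
10. n5.live = "myr"  [B₀.live ++ "r"]
11. n6.lab = true  [terminal]
12. n7.off = true  [terminal]
13. n5.val = 29  [29]
14. n4.val = 30  [B₁.val + 1]
15. n8.fin = 27  [B₁.val + B₀.val - 3]
16. n8.live = "qk"  ["qk"]
17. n9.off = true  [terminal]
18. n10.fin = 1  [B₀.fin - 26]
19. n10.live = "nqk"  ["n" ++ B₀.live]
20. n11.mk = 8  [terminal]
21. n12.depth = false  [terminal]
22. n10.val = 25  [(if e.depth then c.mk else B.fin) + 24]
23. n8.val = 16  [B₁.val * 3 - 59]
24. n0.key = 9  [B₂.val - 7]
25. n0.lim = true  [B₀.val > -1]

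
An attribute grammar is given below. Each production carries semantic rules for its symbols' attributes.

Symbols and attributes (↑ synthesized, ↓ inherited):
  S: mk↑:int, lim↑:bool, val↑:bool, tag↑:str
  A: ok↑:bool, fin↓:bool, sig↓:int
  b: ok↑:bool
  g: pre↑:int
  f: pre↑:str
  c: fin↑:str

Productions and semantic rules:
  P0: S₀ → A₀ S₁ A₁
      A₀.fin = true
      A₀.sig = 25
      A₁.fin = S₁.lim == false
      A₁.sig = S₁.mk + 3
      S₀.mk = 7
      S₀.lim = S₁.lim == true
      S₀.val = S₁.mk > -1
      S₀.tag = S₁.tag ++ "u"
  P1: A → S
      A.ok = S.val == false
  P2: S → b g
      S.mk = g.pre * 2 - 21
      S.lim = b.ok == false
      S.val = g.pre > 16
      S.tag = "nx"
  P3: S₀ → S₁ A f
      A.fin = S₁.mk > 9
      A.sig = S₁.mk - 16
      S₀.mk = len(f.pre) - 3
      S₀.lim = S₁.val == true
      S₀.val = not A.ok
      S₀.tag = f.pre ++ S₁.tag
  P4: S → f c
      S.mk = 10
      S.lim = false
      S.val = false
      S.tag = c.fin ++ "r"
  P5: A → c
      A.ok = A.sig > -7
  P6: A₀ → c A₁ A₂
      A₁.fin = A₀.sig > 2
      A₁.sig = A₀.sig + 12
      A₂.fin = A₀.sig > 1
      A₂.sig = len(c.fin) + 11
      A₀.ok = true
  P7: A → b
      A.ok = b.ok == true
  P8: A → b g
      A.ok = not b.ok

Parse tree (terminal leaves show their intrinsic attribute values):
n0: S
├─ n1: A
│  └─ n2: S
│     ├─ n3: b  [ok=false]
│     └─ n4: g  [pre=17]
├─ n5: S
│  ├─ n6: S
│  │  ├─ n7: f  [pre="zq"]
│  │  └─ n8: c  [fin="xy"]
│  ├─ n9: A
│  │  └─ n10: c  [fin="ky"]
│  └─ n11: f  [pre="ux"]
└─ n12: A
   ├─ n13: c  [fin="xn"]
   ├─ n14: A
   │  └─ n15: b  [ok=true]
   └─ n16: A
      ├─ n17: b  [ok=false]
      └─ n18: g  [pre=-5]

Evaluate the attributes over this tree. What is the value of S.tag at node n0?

"uxxyru"

1. n1.fin = true  [true]
2. n1.sig = 25  [25]
3. n3.ok = false  [terminal]
4. n4.pre = 17  [terminal]
5. n2.mk = 13  [g.pre * 2 - 21]
6. n2.lim = true  [b.ok == false]
7. n2.val = true  [g.pre > 16]
8. n2.tag = "nx"  ["nx"]
9. n1.ok = false  [S.val == false]
10. n7.pre = "zq"  [terminal]
11. n8.fin = "xy"  [terminal]
12. n6.mk = 10  [10]
13. n6.lim = false  [false]
14. n6.val = false  [false]
15. n6.tag = "xyr"  [c.fin ++ "r"]
16. n9.fin = true  [S₁.mk > 9]
17. n9.sig = -6  [S₁.mk - 16]
18. n10.fin = "ky"  [terminal]
19. n9.ok = true  [A.sig > -7]
20. n11.pre = "ux"  [terminal]
21. n5.mk = -1  [len(f.pre) - 3]
22. n5.lim = false  [S₁.val == true]
23. n5.val = false  [not A.ok]
24. n5.tag = "uxxyr"  [f.pre ++ S₁.tag]
25. n12.fin = true  [S₁.lim == false]
26. n12.sig = 2  [S₁.mk + 3]
27. n13.fin = "xn"  [terminal]
28. n14.fin = false  [A₀.sig > 2]
29. n14.sig = 14  [A₀.sig + 12]
30. n15.ok = true  [terminal]
31. n14.ok = true  [b.ok == true]
32. n16.fin = true  [A₀.sig > 1]
33. n16.sig = 13  [len(c.fin) + 11]
34. n17.ok = false  [terminal]
35. n18.pre = -5  [terminal]
36. n16.ok = true  [not b.ok]
37. n12.ok = true  [true]
38. n0.mk = 7  [7]
39. n0.lim = false  [S₁.lim == true]
40. n0.val = false  [S₁.mk > -1]
41. n0.tag = "uxxyru"  [S₁.tag ++ "u"]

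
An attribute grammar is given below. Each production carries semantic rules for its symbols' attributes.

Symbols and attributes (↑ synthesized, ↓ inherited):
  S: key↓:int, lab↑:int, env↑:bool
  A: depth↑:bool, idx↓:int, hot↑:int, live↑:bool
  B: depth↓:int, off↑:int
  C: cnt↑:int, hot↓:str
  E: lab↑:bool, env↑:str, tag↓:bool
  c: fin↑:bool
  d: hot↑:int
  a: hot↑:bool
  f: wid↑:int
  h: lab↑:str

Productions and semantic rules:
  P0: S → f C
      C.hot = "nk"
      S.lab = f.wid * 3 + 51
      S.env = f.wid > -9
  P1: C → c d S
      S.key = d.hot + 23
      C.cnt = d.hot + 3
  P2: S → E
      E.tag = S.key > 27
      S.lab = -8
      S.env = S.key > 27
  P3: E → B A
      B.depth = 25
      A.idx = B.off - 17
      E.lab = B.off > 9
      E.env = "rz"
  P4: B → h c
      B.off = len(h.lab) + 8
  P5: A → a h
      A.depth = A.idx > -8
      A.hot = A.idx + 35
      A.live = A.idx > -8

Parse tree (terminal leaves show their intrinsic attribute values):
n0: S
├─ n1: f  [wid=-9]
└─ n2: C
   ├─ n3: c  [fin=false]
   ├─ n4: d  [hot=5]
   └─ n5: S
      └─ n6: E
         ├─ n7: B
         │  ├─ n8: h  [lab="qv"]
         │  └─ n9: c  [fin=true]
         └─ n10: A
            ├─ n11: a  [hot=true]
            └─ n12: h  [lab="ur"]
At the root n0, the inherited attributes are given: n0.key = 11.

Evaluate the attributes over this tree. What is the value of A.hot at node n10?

28

1. n0.key = 11  [given at root]
2. n1.wid = -9  [terminal]
3. n2.hot = "nk"  ["nk"]
4. n3.fin = false  [terminal]
5. n4.hot = 5  [terminal]
6. n5.key = 28  [d.hot + 23]
7. n6.tag = true  [S.key > 27]
8. n7.depth = 25  [25]
9. n8.lab = "qv"  [terminal]
10. n9.fin = true  [terminal]
11. n7.off = 10  [len(h.lab) + 8]
12. n10.idx = -7  [B.off - 17]
13. n11.hot = true  [terminal]
14. n12.lab = "ur"  [terminal]
15. n10.depth = true  [A.idx > -8]
16. n10.hot = 28  [A.idx + 35]
17. n10.live = true  [A.idx > -8]
18. n6.lab = true  [B.off > 9]
19. n6.env = "rz"  ["rz"]
20. n5.lab = -8  [-8]
21. n5.env = true  [S.key > 27]
22. n2.cnt = 8  [d.hot + 3]
23. n0.lab = 24  [f.wid * 3 + 51]
24. n0.env = false  [f.wid > -9]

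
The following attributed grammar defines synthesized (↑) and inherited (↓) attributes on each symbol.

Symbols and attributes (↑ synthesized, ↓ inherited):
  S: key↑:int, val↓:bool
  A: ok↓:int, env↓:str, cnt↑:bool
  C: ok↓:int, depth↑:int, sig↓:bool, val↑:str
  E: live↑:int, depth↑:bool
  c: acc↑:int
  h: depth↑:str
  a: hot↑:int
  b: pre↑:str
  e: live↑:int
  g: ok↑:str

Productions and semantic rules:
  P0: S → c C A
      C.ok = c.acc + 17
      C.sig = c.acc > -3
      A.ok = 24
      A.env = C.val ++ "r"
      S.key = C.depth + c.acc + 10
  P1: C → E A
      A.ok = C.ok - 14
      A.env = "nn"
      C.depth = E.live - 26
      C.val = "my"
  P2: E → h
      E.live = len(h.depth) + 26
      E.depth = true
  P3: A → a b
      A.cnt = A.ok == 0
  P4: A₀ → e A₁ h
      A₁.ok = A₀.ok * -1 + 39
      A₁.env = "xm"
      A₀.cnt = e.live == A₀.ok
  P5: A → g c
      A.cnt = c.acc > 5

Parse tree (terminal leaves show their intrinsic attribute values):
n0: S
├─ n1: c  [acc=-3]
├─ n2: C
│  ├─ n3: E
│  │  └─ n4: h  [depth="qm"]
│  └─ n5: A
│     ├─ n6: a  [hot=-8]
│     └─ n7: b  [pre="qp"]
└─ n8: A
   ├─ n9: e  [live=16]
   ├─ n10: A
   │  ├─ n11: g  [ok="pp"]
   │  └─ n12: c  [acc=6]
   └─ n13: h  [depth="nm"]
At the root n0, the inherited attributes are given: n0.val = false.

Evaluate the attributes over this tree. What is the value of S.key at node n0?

1. n0.val = false  [given at root]
2. n1.acc = -3  [terminal]
3. n2.ok = 14  [c.acc + 17]
4. n2.sig = false  [c.acc > -3]
5. n4.depth = "qm"  [terminal]
6. n3.live = 28  [len(h.depth) + 26]
7. n3.depth = true  [true]
8. n5.ok = 0  [C.ok - 14]
9. n5.env = "nn"  ["nn"]
10. n6.hot = -8  [terminal]
11. n7.pre = "qp"  [terminal]
12. n5.cnt = true  [A.ok == 0]
13. n2.depth = 2  [E.live - 26]
14. n2.val = "my"  ["my"]
15. n8.ok = 24  [24]
16. n8.env = "myr"  [C.val ++ "r"]
17. n9.live = 16  [terminal]
18. n10.ok = 15  [A₀.ok * -1 + 39]
19. n10.env = "xm"  ["xm"]
20. n11.ok = "pp"  [terminal]
21. n12.acc = 6  [terminal]
22. n10.cnt = true  [c.acc > 5]
23. n13.depth = "nm"  [terminal]
24. n8.cnt = false  [e.live == A₀.ok]
25. n0.key = 9  [C.depth + c.acc + 10]

9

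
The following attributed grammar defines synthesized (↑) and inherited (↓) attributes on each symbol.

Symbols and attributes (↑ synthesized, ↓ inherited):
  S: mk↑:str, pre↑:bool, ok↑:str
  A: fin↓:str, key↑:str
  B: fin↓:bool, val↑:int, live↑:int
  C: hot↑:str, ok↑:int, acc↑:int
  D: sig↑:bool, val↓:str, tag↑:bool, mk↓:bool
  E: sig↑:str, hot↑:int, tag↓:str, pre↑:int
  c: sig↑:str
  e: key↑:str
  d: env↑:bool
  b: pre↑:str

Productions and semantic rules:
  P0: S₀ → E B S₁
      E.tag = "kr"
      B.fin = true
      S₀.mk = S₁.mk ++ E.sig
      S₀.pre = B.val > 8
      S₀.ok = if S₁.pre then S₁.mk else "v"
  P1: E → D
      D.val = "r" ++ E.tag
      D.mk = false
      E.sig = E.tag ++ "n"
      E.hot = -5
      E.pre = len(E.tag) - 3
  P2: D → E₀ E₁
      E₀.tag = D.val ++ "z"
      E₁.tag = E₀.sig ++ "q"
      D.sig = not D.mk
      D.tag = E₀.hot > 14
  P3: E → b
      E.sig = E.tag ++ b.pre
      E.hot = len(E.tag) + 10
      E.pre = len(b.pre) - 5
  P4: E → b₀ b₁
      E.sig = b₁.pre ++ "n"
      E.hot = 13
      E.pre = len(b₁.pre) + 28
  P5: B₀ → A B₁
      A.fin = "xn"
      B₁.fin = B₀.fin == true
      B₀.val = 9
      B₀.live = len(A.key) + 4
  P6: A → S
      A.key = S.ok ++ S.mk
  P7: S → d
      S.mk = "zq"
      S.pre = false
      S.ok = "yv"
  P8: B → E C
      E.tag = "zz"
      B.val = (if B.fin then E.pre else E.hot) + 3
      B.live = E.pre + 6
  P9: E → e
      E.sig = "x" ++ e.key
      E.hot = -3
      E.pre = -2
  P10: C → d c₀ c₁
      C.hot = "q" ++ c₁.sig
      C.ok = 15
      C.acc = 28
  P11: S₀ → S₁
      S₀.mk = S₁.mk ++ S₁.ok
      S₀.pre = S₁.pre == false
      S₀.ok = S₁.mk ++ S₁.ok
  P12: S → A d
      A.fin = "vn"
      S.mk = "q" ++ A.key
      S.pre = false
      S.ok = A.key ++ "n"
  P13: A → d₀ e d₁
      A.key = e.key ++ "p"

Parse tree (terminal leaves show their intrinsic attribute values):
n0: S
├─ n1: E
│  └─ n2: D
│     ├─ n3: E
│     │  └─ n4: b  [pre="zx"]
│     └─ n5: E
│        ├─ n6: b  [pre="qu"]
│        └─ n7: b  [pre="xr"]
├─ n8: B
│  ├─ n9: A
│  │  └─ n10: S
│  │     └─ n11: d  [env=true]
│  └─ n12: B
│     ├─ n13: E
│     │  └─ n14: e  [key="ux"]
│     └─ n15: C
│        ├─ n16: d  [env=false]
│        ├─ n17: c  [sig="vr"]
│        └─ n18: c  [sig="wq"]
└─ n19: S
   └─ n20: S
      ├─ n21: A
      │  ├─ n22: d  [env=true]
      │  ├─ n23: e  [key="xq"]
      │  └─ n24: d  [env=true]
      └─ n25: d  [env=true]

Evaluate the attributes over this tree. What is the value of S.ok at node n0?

"qxqpxqpn"

1. n1.tag = "kr"  ["kr"]
2. n2.val = "rkr"  ["r" ++ E.tag]
3. n2.mk = false  [false]
4. n3.tag = "rkrz"  [D.val ++ "z"]
5. n4.pre = "zx"  [terminal]
6. n3.sig = "rkrzzx"  [E.tag ++ b.pre]
7. n3.hot = 14  [len(E.tag) + 10]
8. n3.pre = -3  [len(b.pre) - 5]
9. n5.tag = "rkrzzxq"  [E₀.sig ++ "q"]
10. n6.pre = "qu"  [terminal]
11. n7.pre = "xr"  [terminal]
12. n5.sig = "xrn"  [b₁.pre ++ "n"]
13. n5.hot = 13  [13]
14. n5.pre = 30  [len(b₁.pre) + 28]
15. n2.sig = true  [not D.mk]
16. n2.tag = false  [E₀.hot > 14]
17. n1.sig = "krn"  [E.tag ++ "n"]
18. n1.hot = -5  [-5]
19. n1.pre = -1  [len(E.tag) - 3]
20. n8.fin = true  [true]
21. n9.fin = "xn"  ["xn"]
22. n11.env = true  [terminal]
23. n10.mk = "zq"  ["zq"]
24. n10.pre = false  [false]
25. n10.ok = "yv"  ["yv"]
26. n9.key = "yvzq"  [S.ok ++ S.mk]
27. n12.fin = true  [B₀.fin == true]
28. n13.tag = "zz"  ["zz"]
29. n14.key = "ux"  [terminal]
30. n13.sig = "xux"  ["x" ++ e.key]
31. n13.hot = -3  [-3]
32. n13.pre = -2  [-2]
33. n16.env = false  [terminal]
34. n17.sig = "vr"  [terminal]
35. n18.sig = "wq"  [terminal]
36. n15.hot = "qwq"  ["q" ++ c₁.sig]
37. n15.ok = 15  [15]
38. n15.acc = 28  [28]
39. n12.val = 1  [(if B.fin then E.pre else E.hot) + 3]
40. n12.live = 4  [E.pre + 6]
41. n8.val = 9  [9]
42. n8.live = 8  [len(A.key) + 4]
43. n21.fin = "vn"  ["vn"]
44. n22.env = true  [terminal]
45. n23.key = "xq"  [terminal]
46. n24.env = true  [terminal]
47. n21.key = "xqp"  [e.key ++ "p"]
48. n25.env = true  [terminal]
49. n20.mk = "qxqp"  ["q" ++ A.key]
50. n20.pre = false  [false]
51. n20.ok = "xqpn"  [A.key ++ "n"]
52. n19.mk = "qxqpxqpn"  [S₁.mk ++ S₁.ok]
53. n19.pre = true  [S₁.pre == false]
54. n19.ok = "qxqpxqpn"  [S₁.mk ++ S₁.ok]
55. n0.mk = "qxqpxqpnkrn"  [S₁.mk ++ E.sig]
56. n0.pre = true  [B.val > 8]
57. n0.ok = "qxqpxqpn"  [if S₁.pre then S₁.mk else "v"]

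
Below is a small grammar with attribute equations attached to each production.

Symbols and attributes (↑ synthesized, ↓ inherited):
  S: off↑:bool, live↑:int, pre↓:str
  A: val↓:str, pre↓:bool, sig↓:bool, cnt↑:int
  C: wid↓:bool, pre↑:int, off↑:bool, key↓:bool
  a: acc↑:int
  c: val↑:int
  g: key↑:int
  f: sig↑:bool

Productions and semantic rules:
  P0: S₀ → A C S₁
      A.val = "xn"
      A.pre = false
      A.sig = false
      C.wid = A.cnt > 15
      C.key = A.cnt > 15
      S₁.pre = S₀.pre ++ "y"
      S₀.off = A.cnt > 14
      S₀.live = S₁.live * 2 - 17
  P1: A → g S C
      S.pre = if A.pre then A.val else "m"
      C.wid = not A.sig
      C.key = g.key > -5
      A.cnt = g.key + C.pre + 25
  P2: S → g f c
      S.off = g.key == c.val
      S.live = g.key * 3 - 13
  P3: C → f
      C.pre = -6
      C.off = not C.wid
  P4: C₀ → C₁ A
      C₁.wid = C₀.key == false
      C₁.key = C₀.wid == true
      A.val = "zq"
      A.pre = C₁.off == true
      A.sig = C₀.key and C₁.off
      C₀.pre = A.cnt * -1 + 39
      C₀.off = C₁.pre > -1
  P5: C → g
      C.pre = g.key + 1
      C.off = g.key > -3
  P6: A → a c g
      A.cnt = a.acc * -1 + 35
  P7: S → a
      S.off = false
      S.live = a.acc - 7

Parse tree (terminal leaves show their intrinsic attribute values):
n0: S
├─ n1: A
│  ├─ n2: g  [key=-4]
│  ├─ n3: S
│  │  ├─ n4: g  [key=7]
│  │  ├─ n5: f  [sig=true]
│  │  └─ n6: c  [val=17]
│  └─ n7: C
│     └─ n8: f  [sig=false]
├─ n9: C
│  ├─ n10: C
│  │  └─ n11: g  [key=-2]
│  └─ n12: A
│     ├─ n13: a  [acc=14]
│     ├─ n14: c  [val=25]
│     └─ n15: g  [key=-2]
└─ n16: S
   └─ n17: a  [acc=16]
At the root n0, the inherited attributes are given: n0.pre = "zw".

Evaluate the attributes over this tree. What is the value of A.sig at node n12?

false

1. n0.pre = "zw"  [given at root]
2. n1.val = "xn"  ["xn"]
3. n1.pre = false  [false]
4. n1.sig = false  [false]
5. n2.key = -4  [terminal]
6. n3.pre = "m"  [if A.pre then A.val else "m"]
7. n4.key = 7  [terminal]
8. n5.sig = true  [terminal]
9. n6.val = 17  [terminal]
10. n3.off = false  [g.key == c.val]
11. n3.live = 8  [g.key * 3 - 13]
12. n7.wid = true  [not A.sig]
13. n7.key = true  [g.key > -5]
14. n8.sig = false  [terminal]
15. n7.pre = -6  [-6]
16. n7.off = false  [not C.wid]
17. n1.cnt = 15  [g.key + C.pre + 25]
18. n9.wid = false  [A.cnt > 15]
19. n9.key = false  [A.cnt > 15]
20. n10.wid = true  [C₀.key == false]
21. n10.key = false  [C₀.wid == true]
22. n11.key = -2  [terminal]
23. n10.pre = -1  [g.key + 1]
24. n10.off = true  [g.key > -3]
25. n12.val = "zq"  ["zq"]
26. n12.pre = true  [C₁.off == true]
27. n12.sig = false  [C₀.key and C₁.off]
28. n13.acc = 14  [terminal]
29. n14.val = 25  [terminal]
30. n15.key = -2  [terminal]
31. n12.cnt = 21  [a.acc * -1 + 35]
32. n9.pre = 18  [A.cnt * -1 + 39]
33. n9.off = false  [C₁.pre > -1]
34. n16.pre = "zwy"  [S₀.pre ++ "y"]
35. n17.acc = 16  [terminal]
36. n16.off = false  [false]
37. n16.live = 9  [a.acc - 7]
38. n0.off = true  [A.cnt > 14]
39. n0.live = 1  [S₁.live * 2 - 17]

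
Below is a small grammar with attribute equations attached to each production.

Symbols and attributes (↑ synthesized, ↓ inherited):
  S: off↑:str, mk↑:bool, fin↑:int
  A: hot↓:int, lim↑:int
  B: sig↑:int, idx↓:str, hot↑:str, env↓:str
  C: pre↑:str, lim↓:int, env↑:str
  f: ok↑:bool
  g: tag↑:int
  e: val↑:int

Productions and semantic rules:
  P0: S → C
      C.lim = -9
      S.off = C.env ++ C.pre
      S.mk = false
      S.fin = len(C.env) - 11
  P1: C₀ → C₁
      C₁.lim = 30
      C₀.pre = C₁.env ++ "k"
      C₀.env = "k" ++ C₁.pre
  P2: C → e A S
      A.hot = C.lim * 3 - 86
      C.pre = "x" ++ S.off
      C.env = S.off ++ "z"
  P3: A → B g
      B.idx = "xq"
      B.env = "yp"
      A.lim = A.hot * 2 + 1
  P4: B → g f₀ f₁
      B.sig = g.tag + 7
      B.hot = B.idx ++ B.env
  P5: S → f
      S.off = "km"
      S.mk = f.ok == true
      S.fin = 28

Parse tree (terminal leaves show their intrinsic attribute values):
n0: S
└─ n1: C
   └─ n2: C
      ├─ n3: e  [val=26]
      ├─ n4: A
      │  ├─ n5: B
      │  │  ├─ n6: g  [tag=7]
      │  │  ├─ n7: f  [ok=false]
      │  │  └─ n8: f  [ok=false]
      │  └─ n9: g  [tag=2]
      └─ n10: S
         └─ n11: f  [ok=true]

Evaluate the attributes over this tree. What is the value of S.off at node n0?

1. n1.lim = -9  [-9]
2. n2.lim = 30  [30]
3. n3.val = 26  [terminal]
4. n4.hot = 4  [C.lim * 3 - 86]
5. n5.idx = "xq"  ["xq"]
6. n5.env = "yp"  ["yp"]
7. n6.tag = 7  [terminal]
8. n7.ok = false  [terminal]
9. n8.ok = false  [terminal]
10. n5.sig = 14  [g.tag + 7]
11. n5.hot = "xqyp"  [B.idx ++ B.env]
12. n9.tag = 2  [terminal]
13. n4.lim = 9  [A.hot * 2 + 1]
14. n11.ok = true  [terminal]
15. n10.off = "km"  ["km"]
16. n10.mk = true  [f.ok == true]
17. n10.fin = 28  [28]
18. n2.pre = "xkm"  ["x" ++ S.off]
19. n2.env = "kmz"  [S.off ++ "z"]
20. n1.pre = "kmzk"  [C₁.env ++ "k"]
21. n1.env = "kxkm"  ["k" ++ C₁.pre]
22. n0.off = "kxkmkmzk"  [C.env ++ C.pre]
23. n0.mk = false  [false]
24. n0.fin = -7  [len(C.env) - 11]

"kxkmkmzk"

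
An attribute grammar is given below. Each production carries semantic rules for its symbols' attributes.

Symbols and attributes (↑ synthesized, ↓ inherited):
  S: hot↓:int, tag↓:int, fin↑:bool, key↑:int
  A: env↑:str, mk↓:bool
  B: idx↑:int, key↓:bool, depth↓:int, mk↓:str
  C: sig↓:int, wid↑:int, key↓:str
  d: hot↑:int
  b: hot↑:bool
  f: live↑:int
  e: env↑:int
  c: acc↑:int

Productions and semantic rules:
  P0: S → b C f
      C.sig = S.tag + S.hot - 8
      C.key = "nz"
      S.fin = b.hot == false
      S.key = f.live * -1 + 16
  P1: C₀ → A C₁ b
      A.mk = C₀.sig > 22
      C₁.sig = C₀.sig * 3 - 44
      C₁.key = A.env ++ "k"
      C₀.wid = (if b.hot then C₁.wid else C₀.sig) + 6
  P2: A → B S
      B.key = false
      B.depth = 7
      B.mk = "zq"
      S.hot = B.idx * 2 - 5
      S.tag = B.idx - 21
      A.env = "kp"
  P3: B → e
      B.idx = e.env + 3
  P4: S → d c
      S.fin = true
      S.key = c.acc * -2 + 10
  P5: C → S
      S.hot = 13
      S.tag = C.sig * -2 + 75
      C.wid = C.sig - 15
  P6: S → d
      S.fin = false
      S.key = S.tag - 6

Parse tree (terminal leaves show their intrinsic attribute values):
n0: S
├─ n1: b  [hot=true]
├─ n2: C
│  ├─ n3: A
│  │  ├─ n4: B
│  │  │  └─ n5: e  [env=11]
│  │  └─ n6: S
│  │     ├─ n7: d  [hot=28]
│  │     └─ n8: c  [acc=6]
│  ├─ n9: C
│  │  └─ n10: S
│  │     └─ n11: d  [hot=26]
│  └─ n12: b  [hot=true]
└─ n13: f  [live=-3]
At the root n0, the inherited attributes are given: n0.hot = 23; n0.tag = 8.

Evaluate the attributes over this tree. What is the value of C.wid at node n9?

10

1. n0.hot = 23  [given at root]
2. n0.tag = 8  [given at root]
3. n1.hot = true  [terminal]
4. n2.sig = 23  [S.tag + S.hot - 8]
5. n2.key = "nz"  ["nz"]
6. n3.mk = true  [C₀.sig > 22]
7. n4.key = false  [false]
8. n4.depth = 7  [7]
9. n4.mk = "zq"  ["zq"]
10. n5.env = 11  [terminal]
11. n4.idx = 14  [e.env + 3]
12. n6.hot = 23  [B.idx * 2 - 5]
13. n6.tag = -7  [B.idx - 21]
14. n7.hot = 28  [terminal]
15. n8.acc = 6  [terminal]
16. n6.fin = true  [true]
17. n6.key = -2  [c.acc * -2 + 10]
18. n3.env = "kp"  ["kp"]
19. n9.sig = 25  [C₀.sig * 3 - 44]
20. n9.key = "kpk"  [A.env ++ "k"]
21. n10.hot = 13  [13]
22. n10.tag = 25  [C.sig * -2 + 75]
23. n11.hot = 26  [terminal]
24. n10.fin = false  [false]
25. n10.key = 19  [S.tag - 6]
26. n9.wid = 10  [C.sig - 15]
27. n12.hot = true  [terminal]
28. n2.wid = 16  [(if b.hot then C₁.wid else C₀.sig) + 6]
29. n13.live = -3  [terminal]
30. n0.fin = false  [b.hot == false]
31. n0.key = 19  [f.live * -1 + 16]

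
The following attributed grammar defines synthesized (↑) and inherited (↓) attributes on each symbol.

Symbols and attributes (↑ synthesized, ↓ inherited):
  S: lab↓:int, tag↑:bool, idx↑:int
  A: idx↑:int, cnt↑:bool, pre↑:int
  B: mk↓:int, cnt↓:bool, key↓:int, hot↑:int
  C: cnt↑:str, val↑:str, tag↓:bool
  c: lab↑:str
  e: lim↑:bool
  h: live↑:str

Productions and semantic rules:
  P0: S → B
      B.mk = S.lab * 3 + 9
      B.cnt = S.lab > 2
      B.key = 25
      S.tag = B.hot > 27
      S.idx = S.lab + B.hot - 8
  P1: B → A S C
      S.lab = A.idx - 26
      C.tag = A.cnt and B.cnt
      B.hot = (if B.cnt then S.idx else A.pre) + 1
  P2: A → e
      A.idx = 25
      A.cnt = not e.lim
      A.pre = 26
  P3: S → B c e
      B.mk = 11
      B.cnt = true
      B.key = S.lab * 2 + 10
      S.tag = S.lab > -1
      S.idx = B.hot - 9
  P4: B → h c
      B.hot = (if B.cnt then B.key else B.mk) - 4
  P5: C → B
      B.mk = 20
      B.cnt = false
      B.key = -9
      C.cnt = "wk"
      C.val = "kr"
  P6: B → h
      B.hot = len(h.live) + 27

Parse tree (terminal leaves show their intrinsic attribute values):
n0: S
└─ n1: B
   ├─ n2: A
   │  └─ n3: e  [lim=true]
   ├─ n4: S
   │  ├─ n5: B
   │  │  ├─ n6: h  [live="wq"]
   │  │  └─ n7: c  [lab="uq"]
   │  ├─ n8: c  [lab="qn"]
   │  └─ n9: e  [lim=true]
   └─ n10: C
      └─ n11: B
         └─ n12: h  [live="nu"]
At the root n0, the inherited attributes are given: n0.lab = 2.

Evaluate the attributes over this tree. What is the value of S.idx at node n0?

1. n0.lab = 2  [given at root]
2. n1.mk = 15  [S.lab * 3 + 9]
3. n1.cnt = false  [S.lab > 2]
4. n1.key = 25  [25]
5. n3.lim = true  [terminal]
6. n2.idx = 25  [25]
7. n2.cnt = false  [not e.lim]
8. n2.pre = 26  [26]
9. n4.lab = -1  [A.idx - 26]
10. n5.mk = 11  [11]
11. n5.cnt = true  [true]
12. n5.key = 8  [S.lab * 2 + 10]
13. n6.live = "wq"  [terminal]
14. n7.lab = "uq"  [terminal]
15. n5.hot = 4  [(if B.cnt then B.key else B.mk) - 4]
16. n8.lab = "qn"  [terminal]
17. n9.lim = true  [terminal]
18. n4.tag = false  [S.lab > -1]
19. n4.idx = -5  [B.hot - 9]
20. n10.tag = false  [A.cnt and B.cnt]
21. n11.mk = 20  [20]
22. n11.cnt = false  [false]
23. n11.key = -9  [-9]
24. n12.live = "nu"  [terminal]
25. n11.hot = 29  [len(h.live) + 27]
26. n10.cnt = "wk"  ["wk"]
27. n10.val = "kr"  ["kr"]
28. n1.hot = 27  [(if B.cnt then S.idx else A.pre) + 1]
29. n0.tag = false  [B.hot > 27]
30. n0.idx = 21  [S.lab + B.hot - 8]

21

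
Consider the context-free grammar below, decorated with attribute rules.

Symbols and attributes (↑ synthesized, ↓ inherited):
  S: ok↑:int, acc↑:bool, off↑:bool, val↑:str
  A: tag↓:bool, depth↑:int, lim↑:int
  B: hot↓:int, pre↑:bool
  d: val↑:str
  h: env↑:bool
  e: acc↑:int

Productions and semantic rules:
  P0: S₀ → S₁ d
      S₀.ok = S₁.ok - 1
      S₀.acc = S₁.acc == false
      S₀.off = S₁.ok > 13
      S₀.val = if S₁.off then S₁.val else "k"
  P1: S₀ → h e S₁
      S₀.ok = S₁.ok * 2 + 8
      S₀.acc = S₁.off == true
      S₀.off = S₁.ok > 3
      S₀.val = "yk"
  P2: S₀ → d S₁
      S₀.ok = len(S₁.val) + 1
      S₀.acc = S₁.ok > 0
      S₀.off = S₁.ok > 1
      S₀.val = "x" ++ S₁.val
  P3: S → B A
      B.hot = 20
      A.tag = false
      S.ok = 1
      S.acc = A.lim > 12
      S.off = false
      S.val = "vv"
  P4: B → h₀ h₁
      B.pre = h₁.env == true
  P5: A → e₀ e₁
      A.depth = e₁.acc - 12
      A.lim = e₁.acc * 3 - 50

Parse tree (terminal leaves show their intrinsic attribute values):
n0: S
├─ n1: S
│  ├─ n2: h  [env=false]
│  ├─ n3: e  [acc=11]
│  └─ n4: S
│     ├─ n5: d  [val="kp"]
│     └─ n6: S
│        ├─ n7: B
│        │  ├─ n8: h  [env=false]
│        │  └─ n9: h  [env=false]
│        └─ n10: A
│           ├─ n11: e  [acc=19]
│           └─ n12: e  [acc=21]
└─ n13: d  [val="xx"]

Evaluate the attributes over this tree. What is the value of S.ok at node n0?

13

1. n2.env = false  [terminal]
2. n3.acc = 11  [terminal]
3. n5.val = "kp"  [terminal]
4. n7.hot = 20  [20]
5. n8.env = false  [terminal]
6. n9.env = false  [terminal]
7. n7.pre = false  [h₁.env == true]
8. n10.tag = false  [false]
9. n11.acc = 19  [terminal]
10. n12.acc = 21  [terminal]
11. n10.depth = 9  [e₁.acc - 12]
12. n10.lim = 13  [e₁.acc * 3 - 50]
13. n6.ok = 1  [1]
14. n6.acc = true  [A.lim > 12]
15. n6.off = false  [false]
16. n6.val = "vv"  ["vv"]
17. n4.ok = 3  [len(S₁.val) + 1]
18. n4.acc = true  [S₁.ok > 0]
19. n4.off = false  [S₁.ok > 1]
20. n4.val = "xvv"  ["x" ++ S₁.val]
21. n1.ok = 14  [S₁.ok * 2 + 8]
22. n1.acc = false  [S₁.off == true]
23. n1.off = false  [S₁.ok > 3]
24. n1.val = "yk"  ["yk"]
25. n13.val = "xx"  [terminal]
26. n0.ok = 13  [S₁.ok - 1]
27. n0.acc = true  [S₁.acc == false]
28. n0.off = true  [S₁.ok > 13]
29. n0.val = "k"  [if S₁.off then S₁.val else "k"]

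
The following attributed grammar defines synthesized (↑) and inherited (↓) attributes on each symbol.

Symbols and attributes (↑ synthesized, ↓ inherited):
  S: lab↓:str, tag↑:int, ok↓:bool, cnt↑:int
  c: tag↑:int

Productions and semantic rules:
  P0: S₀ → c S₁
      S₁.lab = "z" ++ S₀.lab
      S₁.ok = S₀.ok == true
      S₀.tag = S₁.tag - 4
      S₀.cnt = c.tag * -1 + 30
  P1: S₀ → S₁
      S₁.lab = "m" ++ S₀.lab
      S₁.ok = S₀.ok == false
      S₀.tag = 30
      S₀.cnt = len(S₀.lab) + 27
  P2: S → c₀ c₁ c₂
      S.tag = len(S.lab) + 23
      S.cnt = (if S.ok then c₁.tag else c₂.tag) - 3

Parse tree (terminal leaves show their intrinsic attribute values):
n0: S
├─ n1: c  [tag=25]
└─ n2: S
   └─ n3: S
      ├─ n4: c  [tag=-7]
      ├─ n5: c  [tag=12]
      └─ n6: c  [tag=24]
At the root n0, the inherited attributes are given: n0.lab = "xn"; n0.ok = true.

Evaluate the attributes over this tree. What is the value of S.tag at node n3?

1. n0.lab = "xn"  [given at root]
2. n0.ok = true  [given at root]
3. n1.tag = 25  [terminal]
4. n2.lab = "zxn"  ["z" ++ S₀.lab]
5. n2.ok = true  [S₀.ok == true]
6. n3.lab = "mzxn"  ["m" ++ S₀.lab]
7. n3.ok = false  [S₀.ok == false]
8. n4.tag = -7  [terminal]
9. n5.tag = 12  [terminal]
10. n6.tag = 24  [terminal]
11. n3.tag = 27  [len(S.lab) + 23]
12. n3.cnt = 21  [(if S.ok then c₁.tag else c₂.tag) - 3]
13. n2.tag = 30  [30]
14. n2.cnt = 30  [len(S₀.lab) + 27]
15. n0.tag = 26  [S₁.tag - 4]
16. n0.cnt = 5  [c.tag * -1 + 30]

27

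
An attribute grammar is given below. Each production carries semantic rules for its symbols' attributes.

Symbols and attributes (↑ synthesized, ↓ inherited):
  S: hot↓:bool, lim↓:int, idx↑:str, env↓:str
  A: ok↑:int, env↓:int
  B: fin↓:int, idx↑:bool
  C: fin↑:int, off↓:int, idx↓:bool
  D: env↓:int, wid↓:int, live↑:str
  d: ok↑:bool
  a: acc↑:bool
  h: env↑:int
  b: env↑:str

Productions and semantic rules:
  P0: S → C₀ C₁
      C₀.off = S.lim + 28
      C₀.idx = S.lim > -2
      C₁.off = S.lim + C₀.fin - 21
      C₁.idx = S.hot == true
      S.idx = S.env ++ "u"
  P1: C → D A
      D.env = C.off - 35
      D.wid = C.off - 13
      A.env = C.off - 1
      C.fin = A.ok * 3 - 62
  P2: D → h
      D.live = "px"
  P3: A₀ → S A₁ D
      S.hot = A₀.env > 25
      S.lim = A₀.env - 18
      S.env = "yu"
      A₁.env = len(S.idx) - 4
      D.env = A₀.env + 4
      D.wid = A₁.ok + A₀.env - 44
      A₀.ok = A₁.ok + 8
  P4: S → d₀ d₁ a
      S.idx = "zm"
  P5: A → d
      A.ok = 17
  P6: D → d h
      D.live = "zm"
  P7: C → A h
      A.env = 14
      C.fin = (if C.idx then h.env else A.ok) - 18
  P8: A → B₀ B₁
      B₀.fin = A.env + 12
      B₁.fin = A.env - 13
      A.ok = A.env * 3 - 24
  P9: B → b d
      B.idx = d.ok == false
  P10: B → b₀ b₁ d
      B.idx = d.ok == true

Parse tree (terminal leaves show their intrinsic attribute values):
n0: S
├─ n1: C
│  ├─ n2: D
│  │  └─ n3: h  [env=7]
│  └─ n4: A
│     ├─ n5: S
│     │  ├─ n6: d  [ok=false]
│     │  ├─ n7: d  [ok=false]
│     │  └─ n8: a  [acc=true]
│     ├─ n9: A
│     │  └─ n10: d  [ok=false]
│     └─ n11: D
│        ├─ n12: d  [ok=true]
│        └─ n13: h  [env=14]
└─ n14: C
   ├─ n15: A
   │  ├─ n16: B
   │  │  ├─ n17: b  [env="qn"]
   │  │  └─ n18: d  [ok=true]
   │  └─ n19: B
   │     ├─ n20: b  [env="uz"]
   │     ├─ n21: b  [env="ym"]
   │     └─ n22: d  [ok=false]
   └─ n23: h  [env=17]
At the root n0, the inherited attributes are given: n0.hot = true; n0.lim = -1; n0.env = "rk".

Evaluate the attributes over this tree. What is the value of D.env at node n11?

1. n0.hot = true  [given at root]
2. n0.lim = -1  [given at root]
3. n0.env = "rk"  [given at root]
4. n1.off = 27  [S.lim + 28]
5. n1.idx = true  [S.lim > -2]
6. n2.env = -8  [C.off - 35]
7. n2.wid = 14  [C.off - 13]
8. n3.env = 7  [terminal]
9. n2.live = "px"  ["px"]
10. n4.env = 26  [C.off - 1]
11. n5.hot = true  [A₀.env > 25]
12. n5.lim = 8  [A₀.env - 18]
13. n5.env = "yu"  ["yu"]
14. n6.ok = false  [terminal]
15. n7.ok = false  [terminal]
16. n8.acc = true  [terminal]
17. n5.idx = "zm"  ["zm"]
18. n9.env = -2  [len(S.idx) - 4]
19. n10.ok = false  [terminal]
20. n9.ok = 17  [17]
21. n11.env = 30  [A₀.env + 4]
22. n11.wid = -1  [A₁.ok + A₀.env - 44]
23. n12.ok = true  [terminal]
24. n13.env = 14  [terminal]
25. n11.live = "zm"  ["zm"]
26. n4.ok = 25  [A₁.ok + 8]
27. n1.fin = 13  [A.ok * 3 - 62]
28. n14.off = -9  [S.lim + C₀.fin - 21]
29. n14.idx = true  [S.hot == true]
30. n15.env = 14  [14]
31. n16.fin = 26  [A.env + 12]
32. n17.env = "qn"  [terminal]
33. n18.ok = true  [terminal]
34. n16.idx = false  [d.ok == false]
35. n19.fin = 1  [A.env - 13]
36. n20.env = "uz"  [terminal]
37. n21.env = "ym"  [terminal]
38. n22.ok = false  [terminal]
39. n19.idx = false  [d.ok == true]
40. n15.ok = 18  [A.env * 3 - 24]
41. n23.env = 17  [terminal]
42. n14.fin = -1  [(if C.idx then h.env else A.ok) - 18]
43. n0.idx = "rku"  [S.env ++ "u"]

30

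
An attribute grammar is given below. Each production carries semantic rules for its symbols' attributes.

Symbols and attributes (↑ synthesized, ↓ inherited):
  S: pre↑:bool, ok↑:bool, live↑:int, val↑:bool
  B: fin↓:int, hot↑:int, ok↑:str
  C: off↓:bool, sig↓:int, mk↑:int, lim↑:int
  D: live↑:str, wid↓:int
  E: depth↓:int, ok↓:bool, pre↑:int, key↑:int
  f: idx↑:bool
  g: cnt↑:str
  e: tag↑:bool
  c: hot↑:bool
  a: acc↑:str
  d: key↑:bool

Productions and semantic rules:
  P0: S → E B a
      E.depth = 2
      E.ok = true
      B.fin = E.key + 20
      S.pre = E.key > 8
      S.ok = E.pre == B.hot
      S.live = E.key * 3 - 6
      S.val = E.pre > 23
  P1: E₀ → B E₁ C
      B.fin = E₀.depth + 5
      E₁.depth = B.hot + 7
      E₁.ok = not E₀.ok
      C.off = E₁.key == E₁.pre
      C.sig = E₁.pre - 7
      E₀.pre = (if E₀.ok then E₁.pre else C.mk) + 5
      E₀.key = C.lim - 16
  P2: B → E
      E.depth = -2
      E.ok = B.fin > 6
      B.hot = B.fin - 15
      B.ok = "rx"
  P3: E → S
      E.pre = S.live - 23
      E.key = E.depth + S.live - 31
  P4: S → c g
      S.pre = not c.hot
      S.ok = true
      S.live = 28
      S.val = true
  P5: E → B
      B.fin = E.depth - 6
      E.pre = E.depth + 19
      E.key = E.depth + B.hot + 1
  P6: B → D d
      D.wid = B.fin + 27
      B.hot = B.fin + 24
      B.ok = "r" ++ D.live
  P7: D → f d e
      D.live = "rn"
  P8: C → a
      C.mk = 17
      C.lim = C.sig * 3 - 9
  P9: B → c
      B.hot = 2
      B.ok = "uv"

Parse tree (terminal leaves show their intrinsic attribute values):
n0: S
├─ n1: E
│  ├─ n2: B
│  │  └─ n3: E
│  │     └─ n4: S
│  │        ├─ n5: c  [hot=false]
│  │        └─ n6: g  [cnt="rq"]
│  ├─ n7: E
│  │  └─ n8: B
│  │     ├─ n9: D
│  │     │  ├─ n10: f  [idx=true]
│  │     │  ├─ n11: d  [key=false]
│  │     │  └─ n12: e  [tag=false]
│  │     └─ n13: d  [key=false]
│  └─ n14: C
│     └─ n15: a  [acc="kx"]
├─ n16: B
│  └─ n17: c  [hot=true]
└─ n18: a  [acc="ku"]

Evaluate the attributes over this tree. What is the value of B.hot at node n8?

1. n1.depth = 2  [2]
2. n1.ok = true  [true]
3. n2.fin = 7  [E₀.depth + 5]
4. n3.depth = -2  [-2]
5. n3.ok = true  [B.fin > 6]
6. n5.hot = false  [terminal]
7. n6.cnt = "rq"  [terminal]
8. n4.pre = true  [not c.hot]
9. n4.ok = true  [true]
10. n4.live = 28  [28]
11. n4.val = true  [true]
12. n3.pre = 5  [S.live - 23]
13. n3.key = -5  [E.depth + S.live - 31]
14. n2.hot = -8  [B.fin - 15]
15. n2.ok = "rx"  ["rx"]
16. n7.depth = -1  [B.hot + 7]
17. n7.ok = false  [not E₀.ok]
18. n8.fin = -7  [E.depth - 6]
19. n9.wid = 20  [B.fin + 27]
20. n10.idx = true  [terminal]
21. n11.key = false  [terminal]
22. n12.tag = false  [terminal]
23. n9.live = "rn"  ["rn"]
24. n13.key = false  [terminal]
25. n8.hot = 17  [B.fin + 24]
26. n8.ok = "rrn"  ["r" ++ D.live]
27. n7.pre = 18  [E.depth + 19]
28. n7.key = 17  [E.depth + B.hot + 1]
29. n14.off = false  [E₁.key == E₁.pre]
30. n14.sig = 11  [E₁.pre - 7]
31. n15.acc = "kx"  [terminal]
32. n14.mk = 17  [17]
33. n14.lim = 24  [C.sig * 3 - 9]
34. n1.pre = 23  [(if E₀.ok then E₁.pre else C.mk) + 5]
35. n1.key = 8  [C.lim - 16]
36. n16.fin = 28  [E.key + 20]
37. n17.hot = true  [terminal]
38. n16.hot = 2  [2]
39. n16.ok = "uv"  ["uv"]
40. n18.acc = "ku"  [terminal]
41. n0.pre = false  [E.key > 8]
42. n0.ok = false  [E.pre == B.hot]
43. n0.live = 18  [E.key * 3 - 6]
44. n0.val = false  [E.pre > 23]

17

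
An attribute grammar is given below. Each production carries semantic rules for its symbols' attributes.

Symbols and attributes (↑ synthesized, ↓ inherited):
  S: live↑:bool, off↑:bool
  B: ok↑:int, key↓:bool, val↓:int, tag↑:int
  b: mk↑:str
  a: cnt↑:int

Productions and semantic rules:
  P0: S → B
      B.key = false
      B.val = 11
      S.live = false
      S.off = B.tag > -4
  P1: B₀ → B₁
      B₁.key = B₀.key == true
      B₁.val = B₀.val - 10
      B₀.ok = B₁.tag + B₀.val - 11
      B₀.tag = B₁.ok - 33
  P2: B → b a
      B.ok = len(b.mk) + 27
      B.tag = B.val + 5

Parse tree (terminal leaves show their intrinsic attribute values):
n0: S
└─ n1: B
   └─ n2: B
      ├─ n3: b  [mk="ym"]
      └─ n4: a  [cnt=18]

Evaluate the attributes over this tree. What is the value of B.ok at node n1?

6

1. n1.key = false  [false]
2. n1.val = 11  [11]
3. n2.key = false  [B₀.key == true]
4. n2.val = 1  [B₀.val - 10]
5. n3.mk = "ym"  [terminal]
6. n4.cnt = 18  [terminal]
7. n2.ok = 29  [len(b.mk) + 27]
8. n2.tag = 6  [B.val + 5]
9. n1.ok = 6  [B₁.tag + B₀.val - 11]
10. n1.tag = -4  [B₁.ok - 33]
11. n0.live = false  [false]
12. n0.off = false  [B.tag > -4]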